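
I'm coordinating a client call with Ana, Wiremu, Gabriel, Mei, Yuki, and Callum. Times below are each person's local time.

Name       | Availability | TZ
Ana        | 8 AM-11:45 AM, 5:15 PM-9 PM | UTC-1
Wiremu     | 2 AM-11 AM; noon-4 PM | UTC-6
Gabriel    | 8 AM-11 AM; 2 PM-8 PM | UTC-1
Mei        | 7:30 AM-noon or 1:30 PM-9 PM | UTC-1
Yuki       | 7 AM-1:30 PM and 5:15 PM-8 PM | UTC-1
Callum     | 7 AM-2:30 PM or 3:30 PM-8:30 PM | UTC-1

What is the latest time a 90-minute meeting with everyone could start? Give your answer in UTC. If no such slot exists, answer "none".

Ana in UTC: 09:00-12:45, 18:15-22:00 (add 1h to convert from UTC-1).
Wiremu in UTC: 08:00-17:00, 18:00-22:00 (add 6h to convert from UTC-6).
Gabriel in UTC: 09:00-12:00, 15:00-21:00 (add 1h to convert from UTC-1).
Mei in UTC: 08:30-13:00, 14:30-22:00 (add 1h to convert from UTC-1).
Yuki in UTC: 08:00-14:30, 18:15-21:00 (add 1h to convert from UTC-1).
Callum in UTC: 08:00-15:30, 16:30-21:30 (add 1h to convert from UTC-1).
Ana ∩ Wiremu: 09:00-12:45, 18:15-22:00.
Ana ∩ Wiremu ∩ Gabriel: 09:00-12:00, 18:15-21:00.
Ana ∩ Wiremu ∩ Gabriel ∩ Mei: 09:00-12:00, 18:15-21:00.
Ana ∩ Wiremu ∩ Gabriel ∩ Mei ∩ Yuki: 09:00-12:00, 18:15-21:00.
Ana ∩ Wiremu ∩ Gabriel ∩ Mei ∩ Yuki ∩ Callum: 09:00-12:00, 18:15-21:00.
The last common window of at least 90 minutes is 18:15-21:00; a 90-minute meeting can start as late as 19:30 and still end by 21:00.

19:30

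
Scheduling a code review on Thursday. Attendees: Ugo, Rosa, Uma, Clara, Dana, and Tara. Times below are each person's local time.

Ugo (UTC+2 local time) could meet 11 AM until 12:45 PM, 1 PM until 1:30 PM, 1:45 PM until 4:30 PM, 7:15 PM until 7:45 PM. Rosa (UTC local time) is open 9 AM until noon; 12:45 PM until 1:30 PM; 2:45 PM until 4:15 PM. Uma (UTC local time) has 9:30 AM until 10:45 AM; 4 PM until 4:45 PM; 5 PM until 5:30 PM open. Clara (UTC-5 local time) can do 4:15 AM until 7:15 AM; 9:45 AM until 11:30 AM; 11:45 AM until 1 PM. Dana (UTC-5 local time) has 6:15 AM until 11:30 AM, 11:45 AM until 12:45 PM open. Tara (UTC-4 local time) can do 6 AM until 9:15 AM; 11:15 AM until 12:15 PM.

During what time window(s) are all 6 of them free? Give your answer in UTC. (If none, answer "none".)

none

Ugo in UTC: 09:00-10:45, 11:00-11:30, 11:45-14:30, 17:15-17:45 (subtract 2h to convert from UTC+2).
Rosa in UTC: 09:00-12:00, 12:45-13:30, 14:45-16:15.
Uma in UTC: 09:30-10:45, 16:00-16:45, 17:00-17:30.
Clara in UTC: 09:15-12:15, 14:45-16:30, 16:45-18:00 (add 5h to convert from UTC-5).
Dana in UTC: 11:15-16:30, 16:45-17:45 (add 5h to convert from UTC-5).
Tara in UTC: 10:00-13:15, 15:15-16:15 (add 4h to convert from UTC-4).
Ugo ∩ Rosa: 09:00-10:45, 11:00-11:30, 11:45-12:00, 12:45-13:30.
Ugo ∩ Rosa ∩ Uma: 09:30-10:45.
Ugo ∩ Rosa ∩ Uma ∩ Clara: 09:30-10:45.
Ugo ∩ Rosa ∩ Uma ∩ Clara ∩ Dana: ∅.
Ugo ∩ Rosa ∩ Uma ∩ Clara ∩ Dana ∩ Tara: ∅.
There is no time when everyone is free.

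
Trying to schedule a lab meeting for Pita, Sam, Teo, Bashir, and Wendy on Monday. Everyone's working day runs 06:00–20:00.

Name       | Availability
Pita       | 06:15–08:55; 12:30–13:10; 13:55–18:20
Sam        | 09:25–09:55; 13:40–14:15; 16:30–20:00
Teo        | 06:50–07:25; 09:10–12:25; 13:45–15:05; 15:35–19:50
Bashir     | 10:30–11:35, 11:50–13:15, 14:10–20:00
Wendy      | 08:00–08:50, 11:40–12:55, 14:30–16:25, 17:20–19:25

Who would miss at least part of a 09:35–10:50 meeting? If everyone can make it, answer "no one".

Bashir, Pita, Sam, Wendy

Pita: not fully free for 09:35-10:50. Sam: not fully free for 09:35-10:50. Teo: free for 09:35-10:50. Bashir: not fully free for 09:35-10:50. Wendy: not fully free for 09:35-10:50.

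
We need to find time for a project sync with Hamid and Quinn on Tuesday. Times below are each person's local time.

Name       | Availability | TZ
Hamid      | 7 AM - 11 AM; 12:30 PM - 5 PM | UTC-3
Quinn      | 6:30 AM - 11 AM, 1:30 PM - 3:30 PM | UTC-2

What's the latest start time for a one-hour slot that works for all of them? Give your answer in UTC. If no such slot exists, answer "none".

16:30

Hamid in UTC: 10:00-14:00, 15:30-20:00 (add 3h to convert from UTC-3).
Quinn in UTC: 08:30-13:00, 15:30-17:30 (add 2h to convert from UTC-2).
Hamid ∩ Quinn: 10:00-13:00, 15:30-17:30.
Those are the intersection windows.
The last common window of at least 60 minutes is 15:30-17:30; a 60-minute meeting can start as late as 16:30 and still end by 17:30.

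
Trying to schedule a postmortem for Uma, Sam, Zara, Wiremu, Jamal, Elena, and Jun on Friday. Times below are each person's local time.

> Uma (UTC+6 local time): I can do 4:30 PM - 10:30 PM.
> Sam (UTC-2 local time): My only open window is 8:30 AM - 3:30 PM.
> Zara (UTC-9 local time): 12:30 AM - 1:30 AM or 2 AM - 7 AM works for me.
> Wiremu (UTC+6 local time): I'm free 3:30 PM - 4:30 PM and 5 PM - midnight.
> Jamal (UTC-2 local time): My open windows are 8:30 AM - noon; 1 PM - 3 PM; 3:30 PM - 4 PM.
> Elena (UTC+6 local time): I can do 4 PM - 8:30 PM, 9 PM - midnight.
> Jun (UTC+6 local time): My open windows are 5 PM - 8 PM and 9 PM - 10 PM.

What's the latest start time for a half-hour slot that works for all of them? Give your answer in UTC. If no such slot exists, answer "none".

15:30

Uma in UTC: 10:30-16:30 (subtract 6h to convert from UTC+6).
Sam in UTC: 10:30-17:30 (add 2h to convert from UTC-2).
Zara in UTC: 09:30-10:30, 11:00-16:00 (add 9h to convert from UTC-9).
Wiremu in UTC: 09:30-10:30, 11:00-18:00 (subtract 6h to convert from UTC+6).
Jamal in UTC: 10:30-14:00, 15:00-17:00, 17:30-18:00 (add 2h to convert from UTC-2).
Elena in UTC: 10:00-14:30, 15:00-18:00 (subtract 6h to convert from UTC+6).
Jun in UTC: 11:00-14:00, 15:00-16:00 (subtract 6h to convert from UTC+6).
Uma ∩ Sam: 10:30-16:30.
Uma ∩ Sam ∩ Zara: 11:00-16:00.
Uma ∩ Sam ∩ Zara ∩ Wiremu: 11:00-16:00.
Uma ∩ Sam ∩ Zara ∩ Wiremu ∩ Jamal: 11:00-14:00, 15:00-16:00.
Uma ∩ Sam ∩ Zara ∩ Wiremu ∩ Jamal ∩ Elena: 11:00-14:00, 15:00-16:00.
Uma ∩ Sam ∩ Zara ∩ Wiremu ∩ Jamal ∩ Elena ∩ Jun: 11:00-14:00, 15:00-16:00.
So the common availability across everyone is 11:00-14:00, 15:00-16:00.
The last common window of at least 30 minutes is 15:00-16:00; a 30-minute meeting can start as late as 15:30 and still end by 16:00.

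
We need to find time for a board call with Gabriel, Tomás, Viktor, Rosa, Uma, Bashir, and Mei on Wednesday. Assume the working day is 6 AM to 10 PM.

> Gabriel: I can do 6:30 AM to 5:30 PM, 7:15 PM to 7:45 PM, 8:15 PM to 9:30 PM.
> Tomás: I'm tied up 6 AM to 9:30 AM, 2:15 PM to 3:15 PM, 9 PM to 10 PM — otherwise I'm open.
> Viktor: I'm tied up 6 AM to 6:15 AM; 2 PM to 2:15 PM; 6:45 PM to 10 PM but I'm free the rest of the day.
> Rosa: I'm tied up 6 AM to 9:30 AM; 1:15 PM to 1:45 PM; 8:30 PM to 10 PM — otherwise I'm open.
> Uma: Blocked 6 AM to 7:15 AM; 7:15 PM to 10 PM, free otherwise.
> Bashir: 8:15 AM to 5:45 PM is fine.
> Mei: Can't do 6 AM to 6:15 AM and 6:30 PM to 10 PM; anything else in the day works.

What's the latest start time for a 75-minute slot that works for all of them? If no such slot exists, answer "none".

Gabriel free: 06:30-17:30, 19:15-19:45, 20:15-21:30.
Tomás free: 09:30-14:15, 15:15-21:00 (invert busy blocks within the working day).
Viktor free: 06:15-14:00, 14:15-18:45 (invert busy blocks within the working day).
Rosa free: 09:30-13:15, 13:45-20:30 (invert busy blocks within the working day).
Uma free: 07:15-19:15 (invert busy blocks within the working day).
Bashir free: 08:15-17:45.
Mei free: 06:15-18:30 (invert busy blocks within the working day).
Gabriel ∩ Tomás: 09:30-14:15, 15:15-17:30, 19:15-19:45, 20:15-21:00.
Gabriel ∩ Tomás ∩ Viktor: 09:30-14:00, 15:15-17:30.
Gabriel ∩ Tomás ∩ Viktor ∩ Rosa: 09:30-13:15, 13:45-14:00, 15:15-17:30.
Gabriel ∩ Tomás ∩ Viktor ∩ Rosa ∩ Uma: 09:30-13:15, 13:45-14:00, 15:15-17:30.
Gabriel ∩ Tomás ∩ Viktor ∩ Rosa ∩ Uma ∩ Bashir: 09:30-13:15, 13:45-14:00, 15:15-17:30.
Gabriel ∩ Tomás ∩ Viktor ∩ Rosa ∩ Uma ∩ Bashir ∩ Mei: 09:30-13:15, 13:45-14:00, 15:15-17:30.
The last common window of at least 75 minutes is 15:15-17:30; a 75-minute meeting can start as late as 16:15 and still end by 17:30.

16:15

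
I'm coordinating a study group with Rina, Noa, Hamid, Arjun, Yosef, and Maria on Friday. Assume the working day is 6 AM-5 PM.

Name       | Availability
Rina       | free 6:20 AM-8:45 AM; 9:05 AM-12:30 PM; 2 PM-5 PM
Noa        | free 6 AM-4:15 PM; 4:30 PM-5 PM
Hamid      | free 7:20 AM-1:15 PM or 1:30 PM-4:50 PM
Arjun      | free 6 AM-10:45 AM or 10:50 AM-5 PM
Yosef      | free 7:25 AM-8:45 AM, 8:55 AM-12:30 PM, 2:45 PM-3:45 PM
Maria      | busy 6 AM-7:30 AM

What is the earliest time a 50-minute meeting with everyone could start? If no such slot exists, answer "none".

07:30

Rina free: 06:20-08:45, 09:05-12:30, 14:00-17:00.
Noa free: 06:00-16:15, 16:30-17:00.
Hamid free: 07:20-13:15, 13:30-16:50.
Arjun free: 06:00-10:45, 10:50-17:00.
Yosef free: 07:25-08:45, 08:55-12:30, 14:45-15:45.
Maria free: 07:30-17:00 (invert busy blocks within the working day).
Rina ∩ Noa: 06:20-08:45, 09:05-12:30, 14:00-16:15, 16:30-17:00.
Rina ∩ Noa ∩ Hamid: 07:20-08:45, 09:05-12:30, 14:00-16:15, 16:30-16:50.
Rina ∩ Noa ∩ Hamid ∩ Arjun: 07:20-08:45, 09:05-10:45, 10:50-12:30, 14:00-16:15, 16:30-16:50.
Rina ∩ Noa ∩ Hamid ∩ Arjun ∩ Yosef: 07:25-08:45, 09:05-10:45, 10:50-12:30, 14:45-15:45.
Rina ∩ Noa ∩ Hamid ∩ Arjun ∩ Yosef ∩ Maria: 07:30-08:45, 09:05-10:45, 10:50-12:30, 14:45-15:45.
Those are the intersection windows.
The first common window of at least 50 minutes is 07:30-08:45, so the earliest start is 07:30.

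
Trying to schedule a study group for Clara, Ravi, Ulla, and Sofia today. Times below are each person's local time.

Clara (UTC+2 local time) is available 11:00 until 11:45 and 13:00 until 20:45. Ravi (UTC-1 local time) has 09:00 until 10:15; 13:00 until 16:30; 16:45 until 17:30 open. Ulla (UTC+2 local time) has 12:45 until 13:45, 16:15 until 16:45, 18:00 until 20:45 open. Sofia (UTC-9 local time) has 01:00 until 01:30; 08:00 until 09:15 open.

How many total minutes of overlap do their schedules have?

Clara in UTC: 09:00-09:45, 11:00-18:45 (subtract 2h to convert from UTC+2).
Ravi in UTC: 10:00-11:15, 14:00-17:30, 17:45-18:30 (add 1h to convert from UTC-1).
Ulla in UTC: 10:45-11:45, 14:15-14:45, 16:00-18:45 (subtract 2h to convert from UTC+2).
Sofia in UTC: 10:00-10:30, 17:00-18:15 (add 9h to convert from UTC-9).
Clara ∩ Ravi: 11:00-11:15, 14:00-17:30, 17:45-18:30.
Clara ∩ Ravi ∩ Ulla: 11:00-11:15, 14:15-14:45, 16:00-17:30, 17:45-18:30.
Clara ∩ Ravi ∩ Ulla ∩ Sofia: 17:00-17:30, 17:45-18:15.
Summing the common windows: 30 + 30 = 60 minutes.

60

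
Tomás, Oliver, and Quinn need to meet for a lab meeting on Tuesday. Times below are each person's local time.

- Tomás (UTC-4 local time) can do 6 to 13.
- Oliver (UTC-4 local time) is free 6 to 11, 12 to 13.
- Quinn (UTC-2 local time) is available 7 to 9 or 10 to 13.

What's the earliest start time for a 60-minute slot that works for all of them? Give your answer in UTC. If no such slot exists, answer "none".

Tomás in UTC: 10:00-17:00 (add 4h to convert from UTC-4).
Oliver in UTC: 10:00-15:00, 16:00-17:00 (add 4h to convert from UTC-4).
Quinn in UTC: 09:00-11:00, 12:00-15:00 (add 2h to convert from UTC-2).
Tomás ∩ Oliver: 10:00-15:00, 16:00-17:00.
Tomás ∩ Oliver ∩ Quinn: 10:00-11:00, 12:00-15:00.
Those are the intersection windows.
The first common window of at least 60 minutes is 10:00-11:00, so the earliest start is 10:00.

10:00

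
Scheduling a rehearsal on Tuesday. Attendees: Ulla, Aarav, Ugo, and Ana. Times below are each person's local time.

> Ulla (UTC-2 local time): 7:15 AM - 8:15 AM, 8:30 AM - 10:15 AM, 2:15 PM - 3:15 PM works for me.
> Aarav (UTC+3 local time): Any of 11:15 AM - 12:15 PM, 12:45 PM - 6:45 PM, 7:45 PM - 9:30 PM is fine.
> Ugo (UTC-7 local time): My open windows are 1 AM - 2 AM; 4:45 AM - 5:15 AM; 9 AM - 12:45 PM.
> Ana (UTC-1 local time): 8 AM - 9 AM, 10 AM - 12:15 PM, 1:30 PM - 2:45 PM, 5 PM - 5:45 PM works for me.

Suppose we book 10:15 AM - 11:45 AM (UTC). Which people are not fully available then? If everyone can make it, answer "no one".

Ana, Ugo, Ulla

Ulla in UTC: 09:15-10:15, 10:30-12:15, 16:15-17:15 (add 2h to convert from UTC-2).
Aarav in UTC: 08:15-09:15, 09:45-15:45, 16:45-18:30 (subtract 3h to convert from UTC+3).
Ugo in UTC: 08:00-09:00, 11:45-12:15, 16:00-19:45 (add 7h to convert from UTC-7).
Ana in UTC: 09:00-10:00, 11:00-13:15, 14:30-15:45, 18:00-18:45 (add 1h to convert from UTC-1).
Ulla: not fully free for 10:15-11:45. Aarav: free for 10:15-11:45. Ugo: not fully free for 10:15-11:45. Ana: not fully free for 10:15-11:45.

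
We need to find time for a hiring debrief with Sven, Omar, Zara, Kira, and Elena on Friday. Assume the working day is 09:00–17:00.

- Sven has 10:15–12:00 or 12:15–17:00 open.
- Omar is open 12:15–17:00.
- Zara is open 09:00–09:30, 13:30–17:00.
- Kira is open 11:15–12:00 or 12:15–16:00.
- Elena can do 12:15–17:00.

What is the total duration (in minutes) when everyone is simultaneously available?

Sven ∩ Omar: 12:15-17:00.
Sven ∩ Omar ∩ Zara: 13:30-17:00.
Sven ∩ Omar ∩ Zara ∩ Kira: 13:30-16:00.
Sven ∩ Omar ∩ Zara ∩ Kira ∩ Elena: 13:30-16:00.
Those are the intersection windows.
That's a single block of 150 minutes.

150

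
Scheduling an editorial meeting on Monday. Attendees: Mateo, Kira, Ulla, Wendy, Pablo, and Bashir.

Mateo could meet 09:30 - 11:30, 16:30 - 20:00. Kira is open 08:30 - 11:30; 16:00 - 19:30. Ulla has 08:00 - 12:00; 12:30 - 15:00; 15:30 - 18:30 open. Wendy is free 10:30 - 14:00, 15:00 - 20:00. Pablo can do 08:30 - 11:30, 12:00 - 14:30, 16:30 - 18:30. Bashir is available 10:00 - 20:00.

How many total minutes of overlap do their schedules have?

180

Mateo ∩ Kira: 09:30-11:30, 16:30-19:30.
Mateo ∩ Kira ∩ Ulla: 09:30-11:30, 16:30-18:30.
Mateo ∩ Kira ∩ Ulla ∩ Wendy: 10:30-11:30, 16:30-18:30.
Mateo ∩ Kira ∩ Ulla ∩ Wendy ∩ Pablo: 10:30-11:30, 16:30-18:30.
Mateo ∩ Kira ∩ Ulla ∩ Wendy ∩ Pablo ∩ Bashir: 10:30-11:30, 16:30-18:30.
Summing the common windows: 60 + 120 = 180 minutes.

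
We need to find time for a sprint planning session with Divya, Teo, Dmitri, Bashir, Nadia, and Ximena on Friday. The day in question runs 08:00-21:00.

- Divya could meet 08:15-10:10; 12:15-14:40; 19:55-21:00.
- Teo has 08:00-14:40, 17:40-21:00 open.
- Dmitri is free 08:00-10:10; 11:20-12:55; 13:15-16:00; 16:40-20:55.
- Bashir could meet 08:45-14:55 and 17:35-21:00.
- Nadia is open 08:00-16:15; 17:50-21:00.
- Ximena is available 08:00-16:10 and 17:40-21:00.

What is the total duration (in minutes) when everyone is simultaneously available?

Divya ∩ Teo: 08:15-10:10, 12:15-14:40, 19:55-21:00.
Divya ∩ Teo ∩ Dmitri: 08:15-10:10, 12:15-12:55, 13:15-14:40, 19:55-20:55.
Divya ∩ Teo ∩ Dmitri ∩ Bashir: 08:45-10:10, 12:15-12:55, 13:15-14:40, 19:55-20:55.
Divya ∩ Teo ∩ Dmitri ∩ Bashir ∩ Nadia: 08:45-10:10, 12:15-12:55, 13:15-14:40, 19:55-20:55.
Divya ∩ Teo ∩ Dmitri ∩ Bashir ∩ Nadia ∩ Ximena: 08:45-10:10, 12:15-12:55, 13:15-14:40, 19:55-20:55.
Those are the intersection windows.
Summing the common windows: 85 + 40 + 85 + 60 = 270 minutes.

270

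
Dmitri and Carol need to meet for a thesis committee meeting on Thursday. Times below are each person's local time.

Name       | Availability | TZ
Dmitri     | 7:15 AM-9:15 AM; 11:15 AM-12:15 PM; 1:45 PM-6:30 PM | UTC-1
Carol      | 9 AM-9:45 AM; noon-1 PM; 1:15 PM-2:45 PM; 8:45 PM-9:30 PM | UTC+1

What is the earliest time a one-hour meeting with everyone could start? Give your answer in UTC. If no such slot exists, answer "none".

Dmitri in UTC: 08:15-10:15, 12:15-13:15, 14:45-19:30 (add 1h to convert from UTC-1).
Carol in UTC: 08:00-08:45, 11:00-12:00, 12:15-13:45, 19:45-20:30 (subtract 1h to convert from UTC+1).
Dmitri ∩ Carol: 08:15-08:45, 12:15-13:15.
Those are the intersection windows.
The first common window of at least 60 minutes is 12:15-13:15, so the earliest start is 12:15.

12:15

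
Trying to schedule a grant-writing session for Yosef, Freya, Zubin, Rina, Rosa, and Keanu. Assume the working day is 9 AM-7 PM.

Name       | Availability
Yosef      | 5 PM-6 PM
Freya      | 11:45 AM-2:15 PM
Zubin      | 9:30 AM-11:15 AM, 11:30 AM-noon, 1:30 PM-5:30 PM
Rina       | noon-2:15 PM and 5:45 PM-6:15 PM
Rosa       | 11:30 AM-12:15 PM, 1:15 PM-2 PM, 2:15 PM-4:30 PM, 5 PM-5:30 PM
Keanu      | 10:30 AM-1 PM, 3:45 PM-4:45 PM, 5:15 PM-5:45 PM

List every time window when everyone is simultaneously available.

none

Yosef ∩ Freya: ∅.
Yosef ∩ Freya ∩ Zubin: ∅.
Yosef ∩ Freya ∩ Zubin ∩ Rina: ∅.
Yosef ∩ Freya ∩ Zubin ∩ Rina ∩ Rosa: ∅.
Yosef ∩ Freya ∩ Zubin ∩ Rina ∩ Rosa ∩ Keanu: ∅.
There is no time when everyone is free.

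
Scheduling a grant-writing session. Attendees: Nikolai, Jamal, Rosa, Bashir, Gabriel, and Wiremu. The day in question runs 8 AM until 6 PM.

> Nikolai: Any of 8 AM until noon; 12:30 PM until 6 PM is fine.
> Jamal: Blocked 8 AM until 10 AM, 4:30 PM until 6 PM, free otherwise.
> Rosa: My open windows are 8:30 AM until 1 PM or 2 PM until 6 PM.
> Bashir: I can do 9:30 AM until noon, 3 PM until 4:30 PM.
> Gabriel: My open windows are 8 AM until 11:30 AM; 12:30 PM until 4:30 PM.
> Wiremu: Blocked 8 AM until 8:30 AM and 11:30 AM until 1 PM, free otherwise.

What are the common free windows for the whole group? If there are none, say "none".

Nikolai free: 08:00-12:00, 12:30-18:00.
Jamal free: 10:00-16:30 (invert busy blocks within the working day).
Rosa free: 08:30-13:00, 14:00-18:00.
Bashir free: 09:30-12:00, 15:00-16:30.
Gabriel free: 08:00-11:30, 12:30-16:30.
Wiremu free: 08:30-11:30, 13:00-18:00 (invert busy blocks within the working day).
Nikolai ∩ Jamal: 10:00-12:00, 12:30-16:30.
Nikolai ∩ Jamal ∩ Rosa: 10:00-12:00, 12:30-13:00, 14:00-16:30.
Nikolai ∩ Jamal ∩ Rosa ∩ Bashir: 10:00-12:00, 15:00-16:30.
Nikolai ∩ Jamal ∩ Rosa ∩ Bashir ∩ Gabriel: 10:00-11:30, 15:00-16:30.
Nikolai ∩ Jamal ∩ Rosa ∩ Bashir ∩ Gabriel ∩ Wiremu: 10:00-11:30, 15:00-16:30.
So the common availability across everyone is 10:00-11:30, 15:00-16:30.

10:00-11:30, 15:00-16:30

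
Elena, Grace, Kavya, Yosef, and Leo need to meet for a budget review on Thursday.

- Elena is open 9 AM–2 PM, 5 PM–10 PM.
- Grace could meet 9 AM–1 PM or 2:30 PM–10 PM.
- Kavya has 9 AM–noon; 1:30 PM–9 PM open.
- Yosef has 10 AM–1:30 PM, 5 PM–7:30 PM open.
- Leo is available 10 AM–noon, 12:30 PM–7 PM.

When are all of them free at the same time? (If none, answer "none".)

10:00-12:00, 17:00-19:00

Elena ∩ Grace: 09:00-13:00, 17:00-22:00.
Elena ∩ Grace ∩ Kavya: 09:00-12:00, 17:00-21:00.
Elena ∩ Grace ∩ Kavya ∩ Yosef: 10:00-12:00, 17:00-19:30.
Elena ∩ Grace ∩ Kavya ∩ Yosef ∩ Leo: 10:00-12:00, 17:00-19:00.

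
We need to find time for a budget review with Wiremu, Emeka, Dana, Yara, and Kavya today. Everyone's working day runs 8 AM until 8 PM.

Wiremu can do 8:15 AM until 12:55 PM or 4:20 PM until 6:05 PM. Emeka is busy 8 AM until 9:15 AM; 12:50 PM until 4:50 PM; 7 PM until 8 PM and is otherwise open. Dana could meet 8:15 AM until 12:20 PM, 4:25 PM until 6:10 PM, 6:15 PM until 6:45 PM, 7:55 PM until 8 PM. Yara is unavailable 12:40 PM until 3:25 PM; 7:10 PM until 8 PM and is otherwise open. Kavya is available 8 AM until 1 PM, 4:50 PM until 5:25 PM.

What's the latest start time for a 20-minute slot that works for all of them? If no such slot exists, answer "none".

Wiremu free: 08:15-12:55, 16:20-18:05.
Emeka free: 09:15-12:50, 16:50-19:00 (invert busy blocks within the working day).
Dana free: 08:15-12:20, 16:25-18:10, 18:15-18:45, 19:55-20:00.
Yara free: 08:00-12:40, 15:25-19:10 (invert busy blocks within the working day).
Kavya free: 08:00-13:00, 16:50-17:25.
Wiremu ∩ Emeka: 09:15-12:50, 16:50-18:05.
Wiremu ∩ Emeka ∩ Dana: 09:15-12:20, 16:50-18:05.
Wiremu ∩ Emeka ∩ Dana ∩ Yara: 09:15-12:20, 16:50-18:05.
Wiremu ∩ Emeka ∩ Dana ∩ Yara ∩ Kavya: 09:15-12:20, 16:50-17:25.
The last common window of at least 20 minutes is 16:50-17:25; a 20-minute meeting can start as late as 17:05 and still end by 17:25.

17:05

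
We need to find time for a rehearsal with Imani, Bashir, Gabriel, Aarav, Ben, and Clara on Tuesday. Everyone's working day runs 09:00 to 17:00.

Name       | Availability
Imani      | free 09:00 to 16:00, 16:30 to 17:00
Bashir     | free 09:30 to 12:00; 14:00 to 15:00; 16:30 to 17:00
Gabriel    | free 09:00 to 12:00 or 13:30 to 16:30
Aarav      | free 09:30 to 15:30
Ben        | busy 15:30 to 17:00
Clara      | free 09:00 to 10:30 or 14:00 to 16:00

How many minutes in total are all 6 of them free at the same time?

Imani free: 09:00-16:00, 16:30-17:00.
Bashir free: 09:30-12:00, 14:00-15:00, 16:30-17:00.
Gabriel free: 09:00-12:00, 13:30-16:30.
Aarav free: 09:30-15:30.
Ben free: 09:00-15:30 (invert busy blocks within the working day).
Clara free: 09:00-10:30, 14:00-16:00.
Imani ∩ Bashir: 09:30-12:00, 14:00-15:00, 16:30-17:00.
Imani ∩ Bashir ∩ Gabriel: 09:30-12:00, 14:00-15:00.
Imani ∩ Bashir ∩ Gabriel ∩ Aarav: 09:30-12:00, 14:00-15:00.
Imani ∩ Bashir ∩ Gabriel ∩ Aarav ∩ Ben: 09:30-12:00, 14:00-15:00.
Imani ∩ Bashir ∩ Gabriel ∩ Aarav ∩ Ben ∩ Clara: 09:30-10:30, 14:00-15:00.
Summing the common windows: 60 + 60 = 120 minutes.

120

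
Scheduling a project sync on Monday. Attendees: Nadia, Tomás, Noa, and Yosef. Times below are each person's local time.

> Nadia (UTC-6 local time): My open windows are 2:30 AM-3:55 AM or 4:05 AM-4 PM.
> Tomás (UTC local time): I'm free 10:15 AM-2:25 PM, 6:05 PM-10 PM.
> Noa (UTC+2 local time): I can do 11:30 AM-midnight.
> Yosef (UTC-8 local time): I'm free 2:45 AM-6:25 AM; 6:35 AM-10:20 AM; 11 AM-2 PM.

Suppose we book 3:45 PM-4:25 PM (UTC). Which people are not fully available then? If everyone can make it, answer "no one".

Tomás

Nadia in UTC: 08:30-09:55, 10:05-22:00 (add 6h to convert from UTC-6).
Tomás in UTC: 10:15-14:25, 18:05-22:00.
Noa in UTC: 09:30-22:00 (subtract 2h to convert from UTC+2).
Yosef in UTC: 10:45-14:25, 14:35-18:20, 19:00-22:00 (add 8h to convert from UTC-8).
Nadia: free for 15:45-16:25. Tomás: not fully free for 15:45-16:25. Noa: free for 15:45-16:25. Yosef: free for 15:45-16:25.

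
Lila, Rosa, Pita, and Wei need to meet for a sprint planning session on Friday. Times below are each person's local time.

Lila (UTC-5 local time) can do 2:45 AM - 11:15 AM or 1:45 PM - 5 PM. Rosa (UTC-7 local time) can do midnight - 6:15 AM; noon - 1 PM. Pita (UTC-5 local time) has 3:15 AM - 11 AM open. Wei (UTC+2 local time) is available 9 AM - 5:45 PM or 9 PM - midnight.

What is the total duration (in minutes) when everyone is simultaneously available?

300

Lila in UTC: 07:45-16:15, 18:45-22:00 (add 5h to convert from UTC-5).
Rosa in UTC: 07:00-13:15, 19:00-20:00 (add 7h to convert from UTC-7).
Pita in UTC: 08:15-16:00 (add 5h to convert from UTC-5).
Wei in UTC: 07:00-15:45, 19:00-22:00 (subtract 2h to convert from UTC+2).
Lila ∩ Rosa: 07:45-13:15, 19:00-20:00.
Lila ∩ Rosa ∩ Pita: 08:15-13:15.
Lila ∩ Rosa ∩ Pita ∩ Wei: 08:15-13:15.
That's a single block of 300 minutes.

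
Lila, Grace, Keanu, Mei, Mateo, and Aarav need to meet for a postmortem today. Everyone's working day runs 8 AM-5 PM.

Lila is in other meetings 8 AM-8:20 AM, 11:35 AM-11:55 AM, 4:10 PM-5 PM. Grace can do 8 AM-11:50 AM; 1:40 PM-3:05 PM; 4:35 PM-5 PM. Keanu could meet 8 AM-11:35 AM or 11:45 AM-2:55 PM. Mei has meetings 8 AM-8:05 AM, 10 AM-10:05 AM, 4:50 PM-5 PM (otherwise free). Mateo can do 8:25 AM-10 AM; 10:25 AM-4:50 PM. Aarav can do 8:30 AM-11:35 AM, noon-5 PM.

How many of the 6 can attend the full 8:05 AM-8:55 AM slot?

3

Lila free: 08:20-11:35, 11:55-16:10 (invert busy blocks within the working day).
Grace free: 08:00-11:50, 13:40-15:05, 16:35-17:00.
Keanu free: 08:00-11:35, 11:45-14:55.
Mei free: 08:05-10:00, 10:05-16:50 (invert busy blocks within the working day).
Mateo free: 08:25-10:00, 10:25-16:50.
Aarav free: 08:30-11:35, 12:00-17:00.
Grace, Keanu, and Mei can make the full 08:05-08:55 slot — that's 3.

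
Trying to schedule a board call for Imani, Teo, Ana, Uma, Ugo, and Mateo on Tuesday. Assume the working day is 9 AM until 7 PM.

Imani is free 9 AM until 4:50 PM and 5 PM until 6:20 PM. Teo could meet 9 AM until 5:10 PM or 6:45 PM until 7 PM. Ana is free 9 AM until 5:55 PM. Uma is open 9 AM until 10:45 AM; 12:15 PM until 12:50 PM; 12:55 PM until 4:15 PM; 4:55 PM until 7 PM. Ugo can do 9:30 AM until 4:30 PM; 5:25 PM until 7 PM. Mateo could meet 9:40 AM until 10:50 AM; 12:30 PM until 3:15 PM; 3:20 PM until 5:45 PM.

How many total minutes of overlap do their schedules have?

Imani ∩ Teo: 09:00-16:50, 17:00-17:10.
Imani ∩ Teo ∩ Ana: 09:00-16:50, 17:00-17:10.
Imani ∩ Teo ∩ Ana ∩ Uma: 09:00-10:45, 12:15-12:50, 12:55-16:15, 17:00-17:10.
Imani ∩ Teo ∩ Ana ∩ Uma ∩ Ugo: 09:30-10:45, 12:15-12:50, 12:55-16:15.
Imani ∩ Teo ∩ Ana ∩ Uma ∩ Ugo ∩ Mateo: 09:40-10:45, 12:30-12:50, 12:55-15:15, 15:20-16:15.
Summing the common windows: 65 + 20 + 140 + 55 = 280 minutes.

280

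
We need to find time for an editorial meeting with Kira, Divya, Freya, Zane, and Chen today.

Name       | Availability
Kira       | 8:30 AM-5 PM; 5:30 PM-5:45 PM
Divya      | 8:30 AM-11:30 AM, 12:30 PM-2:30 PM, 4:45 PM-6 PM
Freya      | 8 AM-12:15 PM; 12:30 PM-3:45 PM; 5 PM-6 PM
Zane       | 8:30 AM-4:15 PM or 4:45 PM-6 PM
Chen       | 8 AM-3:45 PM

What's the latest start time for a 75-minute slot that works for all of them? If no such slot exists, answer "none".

Kira ∩ Divya: 08:30-11:30, 12:30-14:30, 16:45-17:00, 17:30-17:45.
Kira ∩ Divya ∩ Freya: 08:30-11:30, 12:30-14:30, 17:30-17:45.
Kira ∩ Divya ∩ Freya ∩ Zane: 08:30-11:30, 12:30-14:30, 17:30-17:45.
Kira ∩ Divya ∩ Freya ∩ Zane ∩ Chen: 08:30-11:30, 12:30-14:30.
The last common window of at least 75 minutes is 12:30-14:30; a 75-minute meeting can start as late as 13:15 and still end by 14:30.

13:15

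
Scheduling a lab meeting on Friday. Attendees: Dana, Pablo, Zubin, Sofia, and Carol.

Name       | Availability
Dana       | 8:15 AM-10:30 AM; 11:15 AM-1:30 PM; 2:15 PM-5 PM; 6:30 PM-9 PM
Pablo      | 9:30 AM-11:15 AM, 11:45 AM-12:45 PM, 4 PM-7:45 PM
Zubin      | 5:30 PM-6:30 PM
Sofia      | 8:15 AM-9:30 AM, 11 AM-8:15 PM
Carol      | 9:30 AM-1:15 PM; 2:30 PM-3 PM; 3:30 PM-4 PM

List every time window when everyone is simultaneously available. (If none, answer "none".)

Dana ∩ Pablo: 09:30-10:30, 11:45-12:45, 16:00-17:00, 18:30-19:45.
Dana ∩ Pablo ∩ Zubin: ∅.
Dana ∩ Pablo ∩ Zubin ∩ Sofia: ∅.
Dana ∩ Pablo ∩ Zubin ∩ Sofia ∩ Carol: ∅.
There is no time when everyone is free.

none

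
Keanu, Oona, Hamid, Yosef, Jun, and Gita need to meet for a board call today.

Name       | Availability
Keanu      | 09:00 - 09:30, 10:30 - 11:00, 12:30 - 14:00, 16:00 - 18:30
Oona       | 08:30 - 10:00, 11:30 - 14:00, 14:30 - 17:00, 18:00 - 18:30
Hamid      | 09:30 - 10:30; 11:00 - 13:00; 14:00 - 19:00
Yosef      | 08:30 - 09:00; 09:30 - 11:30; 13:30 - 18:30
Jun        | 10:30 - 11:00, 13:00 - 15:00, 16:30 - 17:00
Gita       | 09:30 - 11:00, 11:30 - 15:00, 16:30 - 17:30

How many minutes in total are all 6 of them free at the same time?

30

Keanu ∩ Oona: 09:00-09:30, 12:30-14:00, 16:00-17:00, 18:00-18:30.
Keanu ∩ Oona ∩ Hamid: 12:30-13:00, 16:00-17:00, 18:00-18:30.
Keanu ∩ Oona ∩ Hamid ∩ Yosef: 16:00-17:00, 18:00-18:30.
Keanu ∩ Oona ∩ Hamid ∩ Yosef ∩ Jun: 16:30-17:00.
Keanu ∩ Oona ∩ Hamid ∩ Yosef ∩ Jun ∩ Gita: 16:30-17:00.
So the common availability across everyone is 16:30-17:00.
That's a single block of 30 minutes.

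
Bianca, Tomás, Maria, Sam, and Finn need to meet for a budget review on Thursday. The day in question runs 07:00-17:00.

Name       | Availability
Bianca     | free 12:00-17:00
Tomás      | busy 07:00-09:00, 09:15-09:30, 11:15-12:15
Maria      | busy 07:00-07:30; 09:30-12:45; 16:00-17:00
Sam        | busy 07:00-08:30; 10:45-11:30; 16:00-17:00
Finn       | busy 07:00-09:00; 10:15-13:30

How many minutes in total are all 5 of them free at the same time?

150

Bianca free: 12:00-17:00.
Tomás free: 09:00-09:15, 09:30-11:15, 12:15-17:00 (invert busy blocks within the working day).
Maria free: 07:30-09:30, 12:45-16:00 (invert busy blocks within the working day).
Sam free: 08:30-10:45, 11:30-16:00 (invert busy blocks within the working day).
Finn free: 09:00-10:15, 13:30-17:00 (invert busy blocks within the working day).
Bianca ∩ Tomás: 12:15-17:00.
Bianca ∩ Tomás ∩ Maria: 12:45-16:00.
Bianca ∩ Tomás ∩ Maria ∩ Sam: 12:45-16:00.
Bianca ∩ Tomás ∩ Maria ∩ Sam ∩ Finn: 13:30-16:00.
That's a single block of 150 minutes.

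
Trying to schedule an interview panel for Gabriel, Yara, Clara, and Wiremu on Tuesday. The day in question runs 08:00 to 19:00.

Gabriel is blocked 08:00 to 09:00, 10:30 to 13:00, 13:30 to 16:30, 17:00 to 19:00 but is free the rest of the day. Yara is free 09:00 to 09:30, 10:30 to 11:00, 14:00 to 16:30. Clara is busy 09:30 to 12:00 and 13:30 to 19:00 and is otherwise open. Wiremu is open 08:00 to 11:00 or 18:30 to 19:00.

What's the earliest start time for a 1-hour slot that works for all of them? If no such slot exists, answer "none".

none

Gabriel free: 09:00-10:30, 13:00-13:30, 16:30-17:00 (invert busy blocks within the working day).
Yara free: 09:00-09:30, 10:30-11:00, 14:00-16:30.
Clara free: 08:00-09:30, 12:00-13:30 (invert busy blocks within the working day).
Wiremu free: 08:00-11:00, 18:30-19:00.
Gabriel ∩ Yara: 09:00-09:30.
Gabriel ∩ Yara ∩ Clara: 09:00-09:30.
Gabriel ∩ Yara ∩ Clara ∩ Wiremu: 09:00-09:30.
Those are the intersection windows.
No common window is at least 60 minutes long.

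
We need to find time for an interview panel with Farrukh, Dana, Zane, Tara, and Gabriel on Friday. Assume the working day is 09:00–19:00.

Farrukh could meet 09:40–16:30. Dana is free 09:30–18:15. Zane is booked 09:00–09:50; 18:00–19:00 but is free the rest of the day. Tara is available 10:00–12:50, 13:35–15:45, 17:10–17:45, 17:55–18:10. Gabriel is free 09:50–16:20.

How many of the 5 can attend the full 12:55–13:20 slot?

Farrukh free: 09:40-16:30.
Dana free: 09:30-18:15.
Zane free: 09:50-18:00 (invert busy blocks within the working day).
Tara free: 10:00-12:50, 13:35-15:45, 17:10-17:45, 17:55-18:10.
Gabriel free: 09:50-16:20.
Farrukh, Dana, Zane, and Gabriel can make the full 12:55-13:20 slot — that's 4.

4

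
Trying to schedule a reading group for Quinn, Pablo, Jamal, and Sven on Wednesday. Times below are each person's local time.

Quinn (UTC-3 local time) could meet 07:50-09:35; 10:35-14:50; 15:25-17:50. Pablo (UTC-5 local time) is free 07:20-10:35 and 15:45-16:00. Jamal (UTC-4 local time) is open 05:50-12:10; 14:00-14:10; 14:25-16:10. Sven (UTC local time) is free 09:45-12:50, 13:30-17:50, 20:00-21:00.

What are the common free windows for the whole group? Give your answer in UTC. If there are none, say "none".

Quinn in UTC: 10:50-12:35, 13:35-17:50, 18:25-20:50 (add 3h to convert from UTC-3).
Pablo in UTC: 12:20-15:35, 20:45-21:00 (add 5h to convert from UTC-5).
Jamal in UTC: 09:50-16:10, 18:00-18:10, 18:25-20:10 (add 4h to convert from UTC-4).
Sven in UTC: 09:45-12:50, 13:30-17:50, 20:00-21:00.
Quinn ∩ Pablo: 12:20-12:35, 13:35-15:35, 20:45-20:50.
Quinn ∩ Pablo ∩ Jamal: 12:20-12:35, 13:35-15:35.
Quinn ∩ Pablo ∩ Jamal ∩ Sven: 12:20-12:35, 13:35-15:35.

12:20-12:35, 13:35-15:35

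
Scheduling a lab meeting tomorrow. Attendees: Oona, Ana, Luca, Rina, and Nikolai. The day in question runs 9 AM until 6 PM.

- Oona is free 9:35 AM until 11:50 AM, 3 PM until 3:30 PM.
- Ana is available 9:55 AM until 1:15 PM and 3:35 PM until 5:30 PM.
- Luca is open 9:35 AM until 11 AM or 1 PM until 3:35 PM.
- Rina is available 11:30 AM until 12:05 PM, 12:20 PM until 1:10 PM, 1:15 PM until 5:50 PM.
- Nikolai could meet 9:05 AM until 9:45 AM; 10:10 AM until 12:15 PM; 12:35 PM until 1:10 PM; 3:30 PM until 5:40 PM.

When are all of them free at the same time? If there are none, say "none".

Oona ∩ Ana: 09:55-11:50.
Oona ∩ Ana ∩ Luca: 09:55-11:00.
Oona ∩ Ana ∩ Luca ∩ Rina: ∅.
Oona ∩ Ana ∩ Luca ∩ Rina ∩ Nikolai: ∅.
There is no time when everyone is free.

none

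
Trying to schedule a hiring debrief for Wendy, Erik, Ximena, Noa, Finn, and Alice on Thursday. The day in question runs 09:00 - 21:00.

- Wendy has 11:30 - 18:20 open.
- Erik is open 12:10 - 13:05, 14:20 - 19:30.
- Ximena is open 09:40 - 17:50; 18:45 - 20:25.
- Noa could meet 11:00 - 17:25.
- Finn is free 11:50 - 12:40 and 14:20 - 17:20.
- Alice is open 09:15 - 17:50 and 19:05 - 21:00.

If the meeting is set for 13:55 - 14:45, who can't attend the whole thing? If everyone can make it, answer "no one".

Wendy: free for 13:55-14:45. Erik: not fully free for 13:55-14:45. Ximena: free for 13:55-14:45. Noa: free for 13:55-14:45. Finn: not fully free for 13:55-14:45. Alice: free for 13:55-14:45.

Erik, Finn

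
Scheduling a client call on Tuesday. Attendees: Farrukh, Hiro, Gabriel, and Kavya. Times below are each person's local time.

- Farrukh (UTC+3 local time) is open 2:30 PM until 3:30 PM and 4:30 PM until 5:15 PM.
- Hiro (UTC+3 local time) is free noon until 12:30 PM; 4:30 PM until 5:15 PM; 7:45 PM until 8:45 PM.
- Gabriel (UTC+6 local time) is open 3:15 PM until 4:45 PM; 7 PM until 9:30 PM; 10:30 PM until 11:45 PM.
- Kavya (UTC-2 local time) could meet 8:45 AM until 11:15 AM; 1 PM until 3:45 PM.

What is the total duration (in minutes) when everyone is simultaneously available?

Farrukh in UTC: 11:30-12:30, 13:30-14:15 (subtract 3h to convert from UTC+3).
Hiro in UTC: 09:00-09:30, 13:30-14:15, 16:45-17:45 (subtract 3h to convert from UTC+3).
Gabriel in UTC: 09:15-10:45, 13:00-15:30, 16:30-17:45 (subtract 6h to convert from UTC+6).
Kavya in UTC: 10:45-13:15, 15:00-17:45 (add 2h to convert from UTC-2).
Farrukh ∩ Hiro: 13:30-14:15.
Farrukh ∩ Hiro ∩ Gabriel: 13:30-14:15.
Farrukh ∩ Hiro ∩ Gabriel ∩ Kavya: ∅.
There is no time when everyone is free.
There is no common window, so the total is 0 minutes.

0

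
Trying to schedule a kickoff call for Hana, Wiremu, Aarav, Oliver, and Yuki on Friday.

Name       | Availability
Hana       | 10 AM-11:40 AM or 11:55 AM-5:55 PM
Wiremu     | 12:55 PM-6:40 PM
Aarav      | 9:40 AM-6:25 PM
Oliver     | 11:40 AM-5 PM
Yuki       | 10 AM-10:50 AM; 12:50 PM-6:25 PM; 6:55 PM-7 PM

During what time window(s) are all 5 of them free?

12:55-17:00

Hana ∩ Wiremu: 12:55-17:55.
Hana ∩ Wiremu ∩ Aarav: 12:55-17:55.
Hana ∩ Wiremu ∩ Aarav ∩ Oliver: 12:55-17:00.
Hana ∩ Wiremu ∩ Aarav ∩ Oliver ∩ Yuki: 12:55-17:00.
Those are the intersection windows.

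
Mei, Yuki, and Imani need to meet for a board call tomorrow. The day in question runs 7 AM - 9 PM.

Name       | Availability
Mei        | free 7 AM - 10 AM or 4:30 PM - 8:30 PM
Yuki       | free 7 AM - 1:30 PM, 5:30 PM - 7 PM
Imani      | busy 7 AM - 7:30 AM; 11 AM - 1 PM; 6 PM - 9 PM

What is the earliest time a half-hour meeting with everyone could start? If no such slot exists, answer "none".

Mei free: 07:00-10:00, 16:30-20:30.
Yuki free: 07:00-13:30, 17:30-19:00.
Imani free: 07:30-11:00, 13:00-18:00 (invert busy blocks within the working day).
Mei ∩ Yuki: 07:00-10:00, 17:30-19:00.
Mei ∩ Yuki ∩ Imani: 07:30-10:00, 17:30-18:00.
The first common window of at least 30 minutes is 07:30-10:00, so the earliest start is 07:30.

07:30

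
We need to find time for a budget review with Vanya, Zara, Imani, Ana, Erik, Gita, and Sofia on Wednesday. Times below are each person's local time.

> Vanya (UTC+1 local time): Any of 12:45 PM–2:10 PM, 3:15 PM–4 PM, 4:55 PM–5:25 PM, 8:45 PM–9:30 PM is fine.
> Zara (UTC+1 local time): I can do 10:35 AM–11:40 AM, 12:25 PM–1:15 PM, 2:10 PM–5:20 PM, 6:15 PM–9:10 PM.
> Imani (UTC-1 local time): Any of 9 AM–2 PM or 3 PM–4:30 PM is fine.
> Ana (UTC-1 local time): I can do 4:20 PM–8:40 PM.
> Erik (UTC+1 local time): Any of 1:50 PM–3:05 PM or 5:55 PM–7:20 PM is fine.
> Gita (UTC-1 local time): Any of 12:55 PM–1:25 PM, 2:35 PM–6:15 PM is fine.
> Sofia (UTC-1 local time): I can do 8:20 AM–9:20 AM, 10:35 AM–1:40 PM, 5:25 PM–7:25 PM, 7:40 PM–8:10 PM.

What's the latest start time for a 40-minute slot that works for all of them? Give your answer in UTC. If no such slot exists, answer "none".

none

Vanya in UTC: 11:45-13:10, 14:15-15:00, 15:55-16:25, 19:45-20:30 (subtract 1h to convert from UTC+1).
Zara in UTC: 09:35-10:40, 11:25-12:15, 13:10-16:20, 17:15-20:10 (subtract 1h to convert from UTC+1).
Imani in UTC: 10:00-15:00, 16:00-17:30 (add 1h to convert from UTC-1).
Ana in UTC: 17:20-21:40 (add 1h to convert from UTC-1).
Erik in UTC: 12:50-14:05, 16:55-18:20 (subtract 1h to convert from UTC+1).
Gita in UTC: 13:55-14:25, 15:35-19:15 (add 1h to convert from UTC-1).
Sofia in UTC: 09:20-10:20, 11:35-14:40, 18:25-20:25, 20:40-21:10 (add 1h to convert from UTC-1).
Vanya ∩ Zara: 11:45-12:15, 14:15-15:00, 15:55-16:20, 19:45-20:10.
Vanya ∩ Zara ∩ Imani: 11:45-12:15, 14:15-15:00, 16:00-16:20.
Vanya ∩ Zara ∩ Imani ∩ Ana: ∅.
Vanya ∩ Zara ∩ Imani ∩ Ana ∩ Erik: ∅.
Vanya ∩ Zara ∩ Imani ∩ Ana ∩ Erik ∩ Gita: ∅.
Vanya ∩ Zara ∩ Imani ∩ Ana ∩ Erik ∩ Gita ∩ Sofia: ∅.
There is no time when everyone is free.
No common window is at least 40 minutes long.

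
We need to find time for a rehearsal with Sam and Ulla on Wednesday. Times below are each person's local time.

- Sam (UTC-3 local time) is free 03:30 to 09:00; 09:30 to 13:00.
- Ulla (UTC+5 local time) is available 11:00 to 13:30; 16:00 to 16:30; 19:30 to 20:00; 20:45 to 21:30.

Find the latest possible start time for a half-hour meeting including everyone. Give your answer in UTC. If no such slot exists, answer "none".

14:30

Sam in UTC: 06:30-12:00, 12:30-16:00 (add 3h to convert from UTC-3).
Ulla in UTC: 06:00-08:30, 11:00-11:30, 14:30-15:00, 15:45-16:30 (subtract 5h to convert from UTC+5).
Sam ∩ Ulla: 06:30-08:30, 11:00-11:30, 14:30-15:00, 15:45-16:00.
The last common window of at least 30 minutes is 14:30-15:00; a 30-minute meeting can start as late as 14:30 and still end by 15:00.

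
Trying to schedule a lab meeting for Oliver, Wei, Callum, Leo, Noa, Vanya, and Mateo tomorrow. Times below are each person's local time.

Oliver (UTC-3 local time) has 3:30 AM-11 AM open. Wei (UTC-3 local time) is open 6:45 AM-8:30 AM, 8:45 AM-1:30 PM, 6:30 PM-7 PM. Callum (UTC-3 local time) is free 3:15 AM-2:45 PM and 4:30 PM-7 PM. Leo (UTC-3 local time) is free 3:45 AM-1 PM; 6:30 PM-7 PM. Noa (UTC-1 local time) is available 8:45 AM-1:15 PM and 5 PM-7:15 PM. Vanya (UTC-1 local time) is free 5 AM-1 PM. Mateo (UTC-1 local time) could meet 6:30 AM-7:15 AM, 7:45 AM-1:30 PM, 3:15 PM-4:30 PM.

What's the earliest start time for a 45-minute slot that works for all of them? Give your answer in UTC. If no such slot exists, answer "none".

09:45

Oliver in UTC: 06:30-14:00 (add 3h to convert from UTC-3).
Wei in UTC: 09:45-11:30, 11:45-16:30, 21:30-22:00 (add 3h to convert from UTC-3).
Callum in UTC: 06:15-17:45, 19:30-22:00 (add 3h to convert from UTC-3).
Leo in UTC: 06:45-16:00, 21:30-22:00 (add 3h to convert from UTC-3).
Noa in UTC: 09:45-14:15, 18:00-20:15 (add 1h to convert from UTC-1).
Vanya in UTC: 06:00-14:00 (add 1h to convert from UTC-1).
Mateo in UTC: 07:30-08:15, 08:45-14:30, 16:15-17:30 (add 1h to convert from UTC-1).
Oliver ∩ Wei: 09:45-11:30, 11:45-14:00.
Oliver ∩ Wei ∩ Callum: 09:45-11:30, 11:45-14:00.
Oliver ∩ Wei ∩ Callum ∩ Leo: 09:45-11:30, 11:45-14:00.
Oliver ∩ Wei ∩ Callum ∩ Leo ∩ Noa: 09:45-11:30, 11:45-14:00.
Oliver ∩ Wei ∩ Callum ∩ Leo ∩ Noa ∩ Vanya: 09:45-11:30, 11:45-14:00.
Oliver ∩ Wei ∩ Callum ∩ Leo ∩ Noa ∩ Vanya ∩ Mateo: 09:45-11:30, 11:45-14:00.
The first common window of at least 45 minutes is 09:45-11:30, so the earliest start is 09:45.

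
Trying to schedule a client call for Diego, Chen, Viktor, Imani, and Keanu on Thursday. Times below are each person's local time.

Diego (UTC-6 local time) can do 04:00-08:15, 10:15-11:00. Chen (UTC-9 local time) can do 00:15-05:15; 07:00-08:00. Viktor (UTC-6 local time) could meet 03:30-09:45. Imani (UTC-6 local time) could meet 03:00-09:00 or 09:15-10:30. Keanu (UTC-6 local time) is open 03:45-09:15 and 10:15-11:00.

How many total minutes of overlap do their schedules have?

Diego in UTC: 10:00-14:15, 16:15-17:00 (add 6h to convert from UTC-6).
Chen in UTC: 09:15-14:15, 16:00-17:00 (add 9h to convert from UTC-9).
Viktor in UTC: 09:30-15:45 (add 6h to convert from UTC-6).
Imani in UTC: 09:00-15:00, 15:15-16:30 (add 6h to convert from UTC-6).
Keanu in UTC: 09:45-15:15, 16:15-17:00 (add 6h to convert from UTC-6).
Diego ∩ Chen: 10:00-14:15, 16:15-17:00.
Diego ∩ Chen ∩ Viktor: 10:00-14:15.
Diego ∩ Chen ∩ Viktor ∩ Imani: 10:00-14:15.
Diego ∩ Chen ∩ Viktor ∩ Imani ∩ Keanu: 10:00-14:15.
Those are the intersection windows.
That's a single block of 255 minutes.

255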